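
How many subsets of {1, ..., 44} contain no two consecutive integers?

Let a(n) count such subsets of {1, ..., n}. Either n is excluded (a(n-1) ways) or n is included, forcing n-1 out (a(n-2) ways), so a(n) = a(n-1) + a(n-2) with a(1)=2, a(2)=3.
Iterating the recurrence: a(1)=2, a(2)=3, a(3)=5, a(4)=8, a(5)=13, a(6)=21, a(7)=34, a(8)=55, a(9)=89, a(10)=144, a(11)=233, a(12)=377, a(13)=610, a(14)=987, a(15)=1597, a(16)=2584, a(17)=4181, a(18)=6765, a(19)=10946, a(20)=17711, a(21)=28657, a(22)=46368, a(23)=75025, a(24)=121393, a(25)=196418, a(26)=317811, a(27)=514229, a(28)=832040, a(29)=1346269, a(30)=2178309, a(31)=3524578, a(32)=5702887, a(33)=9227465, a(34)=14930352, a(35)=24157817, a(36)=39088169, a(37)=63245986, a(38)=102334155, a(39)=165580141, a(40)=267914296, a(41)=433494437, a(42)=701408733, a(43)=1134903170, a(44)=1836311903.

Final answer: 1836311903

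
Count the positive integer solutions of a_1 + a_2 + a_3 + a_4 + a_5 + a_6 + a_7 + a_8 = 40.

Substitute a'_i = a_i - 1 (so a'_i >= 0). Then sum a'_i = 40 - 8 = 32.
Stars and bars: C(32+8-1, 8-1) = C(39,7).

Final answer: C(39,7) = 15380937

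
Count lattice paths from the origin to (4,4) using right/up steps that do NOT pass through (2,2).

Total paths to (4,4): C(8,4) = 70.
Paths through (2,2): C(4,2) x C(4,2) = 36.
Avoiding (2,2): 70 - 36.

Final answer: 34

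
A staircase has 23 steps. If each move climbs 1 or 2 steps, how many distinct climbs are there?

Let f(n) count the ways. The last step is size 1 or 2, so f(n) = f(n-1) + f(n-2) with f(1)=1, f(2)=2.
Building up term by term: f(1)=1, f(2)=2, f(3)=3, f(4)=5, f(5)=8, f(6)=13, f(7)=21, f(8)=34, f(9)=55, f(10)=89, f(11)=144, f(12)=233, f(13)=377, f(14)=610, f(15)=987, f(16)=1597, f(17)=2584, f(18)=4181, f(19)=6765, f(20)=10946, f(21)=17711, f(22)=28657, f(23)=46368.

Final answer: 46368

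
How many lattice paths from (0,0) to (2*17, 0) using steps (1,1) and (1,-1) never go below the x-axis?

Total monotonic paths to (17,17): C(34,17) = 2333606220.
Paths that cross above y=x (reflection bijection): C(34,18) = 2203961430.
Valid Dyck paths: 2333606220 - 2203961430.
(Check: C(34,17) - C(34,18) = C(34,17)/18, the Catalan number C_{17}.)

Final answer: C_{17} = 129644790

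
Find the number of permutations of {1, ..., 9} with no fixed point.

D(n) = (n-1)(D(n-1) + D(n-2)), D(0)=1, D(1)=0.
Building up: D(2)=1, D(3)=2, D(4)=9, D(5)=44, D(6)=265, D(7)=1854, D(8)=14833.
D(9) = 8 x (D(8) + D(7)) = 8 x (14833 + 1854).

Final answer: D(9) = 133496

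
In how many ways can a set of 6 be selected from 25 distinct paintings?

C(25,6) = 25!/(6! x 19!).

Final answer: \binom{25}{6} = 177100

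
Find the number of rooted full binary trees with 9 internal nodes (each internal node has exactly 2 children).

This is counted by the nth Catalan number C_n. Here n = 9.
C_n = (2n)!/(n!(n+1)!), so C_{9} = 18!/(9! x 10!) = C(18,9)/10 = 48620/10.

Final answer: C_{9} = 4862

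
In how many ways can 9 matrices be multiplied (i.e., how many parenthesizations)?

This is counted by the nth Catalan number C_n. Here n = 9 - 1 = 8.
C_n = (2n)!/(n!(n+1)!), so C_{8} = 16!/(8! x 9!) = C(16,8)/9 = 12870/9.

Final answer: C_{8} = 1430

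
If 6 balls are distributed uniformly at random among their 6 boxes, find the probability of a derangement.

Use the recurrence D(n) = (n-1)(D(n-1) + D(n-2)) with D(0)=1, D(1)=0.
Building up: D(2)=1, D(3)=2, D(4)=9, D(5)=44, D(6)=265.
Total arrangements: 6! = 720.
Probability = D(6)/6! = 53/144.

Final answer: D(6)/6! = 265/720 = 0.368056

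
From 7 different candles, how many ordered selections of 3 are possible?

P(7,3) = 7!/(7-3)! = 7!/4!.

Final answer: P(7,3) = 210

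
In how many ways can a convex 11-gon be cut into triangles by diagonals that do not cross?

The structures are counted by the Catalan number C_n. Here n = 11 - 2 = 9.
C_n = C(2n,n)/(n+1), so C_{9} = C(18,9)/10 = 48620/10.

Final answer: C_{9} = 4862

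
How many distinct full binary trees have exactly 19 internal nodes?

This is counted by the nth Catalan number C_n. Here n = 19.
Using C_0 = 1 and C_(k+1) = C_k x 2(2k+1)/(k+2), build up term by term: C_1=1, C_2=2, C_3=5, C_4=14, C_5=42, C_6=132, C_7=429, C_8=1430, C_9=4862, C_10=16796, C_11=58786, C_12=208012, C_13=742900, C_14=2674440, C_15=9694845, C_16=35357670, C_17=129644790, C_18=477638700, C_19=1767263190.

Final answer: C_{19} = 1767263190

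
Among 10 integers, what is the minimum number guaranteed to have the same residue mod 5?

There are 5 possible values for residue mod 5. With 10 integers and 5 categories, by pigeonhole: ceiling(10/5).

Final answer: 2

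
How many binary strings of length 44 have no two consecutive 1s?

A valid string ends in 0 (append to any length-(n-1) valid string) or in 01 (append to any length-(n-2) valid string), so a(n) = a(n-1) + a(n-2) with a(1)=2, a(2)=3.
Iterating the recurrence: a(1)=2, a(2)=3, a(3)=5, a(4)=8, a(5)=13, a(6)=21, a(7)=34, a(8)=55, a(9)=89, a(10)=144, a(11)=233, a(12)=377, a(13)=610, a(14)=987, a(15)=1597, a(16)=2584, a(17)=4181, a(18)=6765, a(19)=10946, a(20)=17711, a(21)=28657, a(22)=46368, a(23)=75025, a(24)=121393, a(25)=196418, a(26)=317811, a(27)=514229, a(28)=832040, a(29)=1346269, a(30)=2178309, a(31)=3524578, a(32)=5702887, a(33)=9227465, a(34)=14930352, a(35)=24157817, a(36)=39088169, a(37)=63245986, a(38)=102334155, a(39)=165580141, a(40)=267914296, a(41)=433494437, a(42)=701408733, a(43)=1134903170, a(44)=1836311903.

Final answer: 1836311903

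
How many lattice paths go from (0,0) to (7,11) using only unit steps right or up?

Each path has 7 right steps and 11 up steps in some order (18 steps total).
Choose which 11 of the 18 steps are up: C(18,11).

Final answer: C(18,11) = 31824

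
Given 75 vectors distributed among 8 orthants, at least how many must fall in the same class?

By pigeonhole with 75 objects and 8 categories: ceiling(75/8).

Final answer: 10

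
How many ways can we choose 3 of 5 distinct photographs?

C(5,3) = 5!/(3! x (5-3)!).

Final answer: C(5,3) = 10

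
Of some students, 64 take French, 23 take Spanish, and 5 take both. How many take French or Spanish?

|A union B| = |A| + |B| - |A intersect B| = 64 + 23 - 5.

Final answer: 82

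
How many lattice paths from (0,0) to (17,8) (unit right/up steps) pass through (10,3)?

Paths (0,0)->(10,3): C(13,3) = 286.
Paths (10,3)->(17,8): C(12,5) = 792.
By multiplication principle: 286 x 792.

Final answer: 226512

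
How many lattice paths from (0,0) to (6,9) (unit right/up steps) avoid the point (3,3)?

Total paths to (6,9): C(15,9) = 5005.
Paths through (3,3): C(6,3) x C(9,6) = 1680.
Avoiding (3,3): 5005 - 1680.

Final answer: 3325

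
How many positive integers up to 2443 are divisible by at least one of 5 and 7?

Multiples of 5: 488. Multiples of 7: 349. Of both (lcm=35): 69.
By inclusion-exclusion: 488 + 349 - 69.

Final answer: 768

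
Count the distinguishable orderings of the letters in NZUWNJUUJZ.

Letters (J:2, N:2, U:3, W:1, Z:2). Total letters: 10.
Permutations = 10!/(3! x 2! x 2! x 2!).

Final answer: 75600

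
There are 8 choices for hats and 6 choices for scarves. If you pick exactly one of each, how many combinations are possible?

By the multiplication principle: 8 x 6.

Final answer: 48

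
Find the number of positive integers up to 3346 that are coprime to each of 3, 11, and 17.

|div by 3|=1115, |div by 11|=304, |div by 17|=196.
|div by 3&11|=101, |div by 3&17|=65, |div by 11&17|=17, |div by all|=5.
By inclusion-exclusion, divisible by at least one: 1115+304+196-101-65-17+5 = 1437.
Not divisible by any: 3346 - 1437.

Final answer: 1909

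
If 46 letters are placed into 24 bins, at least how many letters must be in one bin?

By the pigeonhole principle: ceiling(46/24).

Final answer: 2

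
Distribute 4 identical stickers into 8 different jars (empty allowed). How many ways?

Stars and bars: C(n+k-1, k-1) = C(11,7).

Final answer: C(11,7) = 330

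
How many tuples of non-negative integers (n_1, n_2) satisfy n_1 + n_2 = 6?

Stars and bars with 6 stars and 1 bars:
C(6+2-1, 2-1) = C(7,1).

Final answer: C(7,1) = 7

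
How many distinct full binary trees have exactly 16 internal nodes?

The structures are counted by the Catalan number C_n. Here n = 16.
C_n = (2n)!/(n!(n+1)!), so C_{16} = 32!/(16! x 17!) = C(32,16)/17 = 601080390/17.

Final answer: C_{16} = 35357670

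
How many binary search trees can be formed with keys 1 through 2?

The structures are counted by the Catalan number C_n. Here n = 2.
C_n = (2n)!/(n!(n+1)!), so C_{2} = 4!/(2! x 3!) = C(4,2)/3 = 6/3.

Final answer: C_{2} = 2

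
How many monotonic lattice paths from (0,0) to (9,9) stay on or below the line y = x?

Total monotonic paths to (9,9): C(18,9) = 48620.
A path is bad iff it touches y = x + 1; reflecting its initial segment maps bad paths bijectively onto all paths to (8,10), of which there are C(18,10) = 43758.
Valid Dyck paths: 48620 - 43758.
(Equivalently, C_{9} = C(18,9)/10 = 48620/10.)

Final answer: C_{9} = 4862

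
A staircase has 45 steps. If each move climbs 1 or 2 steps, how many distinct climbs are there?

Let f(n) count the ways. The last step is size 1 or 2, so f(n) = f(n-1) + f(n-2) with f(1)=1, f(2)=2.
Iterating the recurrence: f(1)=1, f(2)=2, f(3)=3, f(4)=5, f(5)=8, f(6)=13, f(7)=21, f(8)=34, f(9)=55, f(10)=89, f(11)=144, f(12)=233, f(13)=377, f(14)=610, f(15)=987, f(16)=1597, f(17)=2584, f(18)=4181, f(19)=6765, f(20)=10946, f(21)=17711, f(22)=28657, f(23)=46368, f(24)=75025, f(25)=121393, f(26)=196418, f(27)=317811, f(28)=514229, f(29)=832040, f(30)=1346269, f(31)=2178309, f(32)=3524578, f(33)=5702887, f(34)=9227465, f(35)=14930352, f(36)=24157817, f(37)=39088169, f(38)=63245986, f(39)=102334155, f(40)=165580141, f(41)=267914296, f(42)=433494437, f(43)=701408733, f(44)=1134903170, f(45)=1836311903.

Final answer: 1836311903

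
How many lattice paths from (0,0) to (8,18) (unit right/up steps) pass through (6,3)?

Paths (0,0)->(6,3): C(9,3) = 84.
Paths (6,3)->(8,18): C(17,15) = 136.
By multiplication principle: 84 x 136.

Final answer: 11424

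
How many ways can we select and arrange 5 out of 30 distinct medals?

P(30,5) = 30!/(30-5)! = 30!/25!.

Final answer: P(30,5) = 17100720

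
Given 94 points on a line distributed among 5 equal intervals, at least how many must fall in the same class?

By pigeonhole with 94 objects and 5 categories: ceiling(94/5).

Final answer: 19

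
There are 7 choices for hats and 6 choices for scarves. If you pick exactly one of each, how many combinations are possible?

By the multiplication principle: 7 x 6.

Final answer: 42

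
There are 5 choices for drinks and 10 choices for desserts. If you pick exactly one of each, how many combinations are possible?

By the multiplication principle: 5 x 10.

Final answer: 50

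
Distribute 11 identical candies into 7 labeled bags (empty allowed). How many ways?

Stars and bars: C(n+k-1, k-1) = C(17,6).

Final answer: C(17,6) = 12376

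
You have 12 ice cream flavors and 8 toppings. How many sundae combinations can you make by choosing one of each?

By the multiplication principle: 12 x 8.

Final answer: 96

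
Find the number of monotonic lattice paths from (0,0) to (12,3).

Each path has 12 right steps and 3 up steps in some order (15 steps total).
Choose which 3 of the 15 steps are up: C(15,3).

Final answer: C(15,3) = 455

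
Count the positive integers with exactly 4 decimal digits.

These are the integers in [10^3, 10^4), so the count is 10^4 - 10^3 = 9 x 10^3.

Final answer: 9000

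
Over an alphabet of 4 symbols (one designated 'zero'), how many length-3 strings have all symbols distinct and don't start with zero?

First digit: 3 (nonzero). Second: 3 (not first). Third: 2, etc.
Total: 3 x 3 x 2.

Final answer: 18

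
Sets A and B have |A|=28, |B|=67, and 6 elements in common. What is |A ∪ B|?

|A union B| = |A| + |B| - |A intersect B| = 28 + 67 - 6.

Final answer: 89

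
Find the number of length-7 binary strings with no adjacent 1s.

A valid string ends in 0 (append to any length-(n-1) valid string) or in 01 (append to any length-(n-2) valid string), so a(n) = a(n-1) + a(n-2) with a(1)=2, a(2)=3.
Computing successive values: a(1)=2, a(2)=3, a(3)=5, a(4)=8, a(5)=13, a(6)=21, a(7)=34.

Final answer: 34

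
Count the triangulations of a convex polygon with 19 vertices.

The structures are counted by the Catalan number C_n. Here n = 19 - 2 = 17.
C_n = C(2n,n) - C(2n,n+1), so C_{17} = C(34,17) - C(34,18) = 2333606220 - 2203961430.

Final answer: C_{17} = 129644790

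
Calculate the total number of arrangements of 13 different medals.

The number of ways to arrange 13 distinct objects is 13!.

Final answer: 13! = 6227020800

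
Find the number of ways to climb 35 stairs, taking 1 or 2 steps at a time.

Let f(n) be the number of climbs. Removing the last move (1 or 2 steps) gives f(n) = f(n-1) + f(n-2); base cases f(1)=1, f(2)=2.
Building up term by term: f(1)=1, f(2)=2, f(3)=3, f(4)=5, f(5)=8, f(6)=13, f(7)=21, f(8)=34, f(9)=55, f(10)=89, f(11)=144, f(12)=233, f(13)=377, f(14)=610, f(15)=987, f(16)=1597, f(17)=2584, f(18)=4181, f(19)=6765, f(20)=10946, f(21)=17711, f(22)=28657, f(23)=46368, f(24)=75025, f(25)=121393, f(26)=196418, f(27)=317811, f(28)=514229, f(29)=832040, f(30)=1346269, f(31)=2178309, f(32)=3524578, f(33)=5702887, f(34)=9227465, f(35)=14930352.

Final answer: 14930352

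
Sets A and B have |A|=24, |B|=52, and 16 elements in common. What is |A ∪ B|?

|A union B| = |A| + |B| - |A intersect B| = 24 + 52 - 16.

Final answer: 60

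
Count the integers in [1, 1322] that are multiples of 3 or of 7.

Multiples of 3: 440. Multiples of 7: 188. Of both (lcm=21): 62.
By inclusion-exclusion: 440 + 188 - 62.

Final answer: 566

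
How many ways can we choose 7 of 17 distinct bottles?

C(17,7) = 17!/(7! x (17-7)!).

Final answer: C(17,7) = 19448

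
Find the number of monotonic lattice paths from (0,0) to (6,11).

Each path has 6 right steps and 11 up steps in some order (17 steps total).
Choose which 11 of the 17 steps are up: C(17,11).

Final answer: C(17,11) = 12376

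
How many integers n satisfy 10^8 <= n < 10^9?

First digit: 9 choices (1-9). Each of the remaining 8 digits: 10 choices.
Total: 9 x 10^8.

Final answer: 900000000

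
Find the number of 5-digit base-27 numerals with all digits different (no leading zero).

The leading digit has 26 choices (anything but zero); the next has 26 (anything but the first), then 25, and so on, one fewer each time.
Total: 26 x 26 x 25 x 24 x 23.

Final answer: 9328800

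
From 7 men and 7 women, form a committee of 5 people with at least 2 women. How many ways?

Sum over valid woman counts:
C(7,2)C(7,3) = 735
C(7,3)C(7,2) = 735
C(7,4)C(7,1) = 245
C(7,5)C(7,0) = 21
Total: 735 + 735 + 245 + 21.

Final answer: 1736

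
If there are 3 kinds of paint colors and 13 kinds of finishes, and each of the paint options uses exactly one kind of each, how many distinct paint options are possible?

By the multiplication principle: 3 x 13.

Final answer: 39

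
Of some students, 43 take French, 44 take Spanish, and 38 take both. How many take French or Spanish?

|A union B| = |A| + |B| - |A intersect B| = 43 + 44 - 38.

Final answer: 49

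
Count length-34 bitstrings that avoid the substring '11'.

Classify by the final bit: ...0 gives a(n-1) strings, ...01 gives a(n-2) strings. Thus a(n) = a(n-1) + a(n-2) with a(1)=2, a(2)=3.
Building up term by term: a(1)=2, a(2)=3, a(3)=5, a(4)=8, a(5)=13, a(6)=21, a(7)=34, a(8)=55, a(9)=89, a(10)=144, a(11)=233, a(12)=377, a(13)=610, a(14)=987, a(15)=1597, a(16)=2584, a(17)=4181, a(18)=6765, a(19)=10946, a(20)=17711, a(21)=28657, a(22)=46368, a(23)=75025, a(24)=121393, a(25)=196418, a(26)=317811, a(27)=514229, a(28)=832040, a(29)=1346269, a(30)=2178309, a(31)=3524578, a(32)=5702887, a(33)=9227465, a(34)=14930352.

Final answer: 14930352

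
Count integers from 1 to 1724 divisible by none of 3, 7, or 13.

|div by 3|=574, |div by 7|=246, |div by 13|=132.
|div by 3&7|=82, |div by 3&13|=44, |div by 7&13|=18, |div by all|=6.
By inclusion-exclusion, divisible by at least one: 574+246+132-82-44-18+6 = 814.
Not divisible by any: 1724 - 814.

Final answer: 910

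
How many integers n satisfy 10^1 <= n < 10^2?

These are the integers in [10^1, 10^2), so the count is 10^2 - 10^1 = 9 x 10^1.

Final answer: 90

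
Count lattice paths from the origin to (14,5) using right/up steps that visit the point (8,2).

Paths (0,0)->(8,2): C(10,2) = 45.
Paths (8,2)->(14,5): C(9,3) = 84.
By multiplication principle: 45 x 84.

Final answer: 3780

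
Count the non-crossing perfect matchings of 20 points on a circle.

The structures are counted by the Catalan number C_n. Here n = 20/2 = 10.
C_n = (2n)!/(n!(n+1)!), so C_{10} = 20!/(10! x 11!) = C(20,10)/11 = 184756/11.

Final answer: C_{10} = 16796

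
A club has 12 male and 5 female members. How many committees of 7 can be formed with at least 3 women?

Sum over valid woman counts:
C(5,3)C(12,4) = 4950
C(5,4)C(12,3) = 1100
C(5,5)C(12,2) = 66
Total: 4950 + 1100 + 66.

Final answer: 6116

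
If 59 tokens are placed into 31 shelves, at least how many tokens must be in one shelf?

By the pigeonhole principle: ceiling(59/31).

Final answer: 2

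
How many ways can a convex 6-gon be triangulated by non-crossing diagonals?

The structures are counted by the Catalan number C_n. Here n = 6 - 2 = 4.
C_n = C(2n,n) - C(2n,n+1), so C_{4} = C(8,4) - C(8,5) = 70 - 56.

Final answer: C_{4} = 14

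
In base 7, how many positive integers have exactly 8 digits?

Leading digit: 6 options (nonzero). Other 7 digit(s): 7 options each.
Total: 6 x 7^7.

Final answer: 4941258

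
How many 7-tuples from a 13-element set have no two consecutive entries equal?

First character: 13 choices. Each subsequent: 12 choices (must differ from the previous one).
Total: 13 x 12^6.

Final answer: 13 x 12^{6} = 38817792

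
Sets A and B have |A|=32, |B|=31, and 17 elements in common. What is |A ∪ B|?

|A union B| = |A| + |B| - |A intersect B| = 32 + 31 - 17.

Final answer: 46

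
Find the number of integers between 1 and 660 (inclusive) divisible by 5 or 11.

Multiples of 5: 132. Multiples of 11: 60. Of both (lcm=55): 12.
By inclusion-exclusion: 132 + 60 - 12.

Final answer: 180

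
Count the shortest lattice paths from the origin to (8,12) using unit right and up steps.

Each path has 8 right steps and 12 up steps in some order (20 steps total).
Choose which 12 of the 20 steps are up: C(20,12).

Final answer: C(20,12) = 125970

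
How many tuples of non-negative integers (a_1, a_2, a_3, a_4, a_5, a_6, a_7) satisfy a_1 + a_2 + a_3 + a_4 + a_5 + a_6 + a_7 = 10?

Stars and bars with 10 stars and 6 bars:
C(10+7-1, 7-1) = C(16,6).

Final answer: C(16,6) = 8008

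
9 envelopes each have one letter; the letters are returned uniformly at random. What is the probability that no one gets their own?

D(n) = (n-1)(D(n-1) + D(n-2)), D(0)=1, D(1)=0.
Building up: D(2)=1, D(3)=2, D(4)=9, D(5)=44, D(6)=265, D(7)=1854, D(8)=14833, D(9)=133496.
Total arrangements: 9! = 362880.
Probability = D(9)/9! = 16687/45360.

Final answer: D(9)/9! = 133496/362880 = 0.367879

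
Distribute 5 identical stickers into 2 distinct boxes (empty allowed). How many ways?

Stars and bars: C(n+k-1, k-1) = C(6,1).

Final answer: C(6,1) = 6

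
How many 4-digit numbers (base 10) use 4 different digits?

First digit: 9 (not 0). Second: 9 (not first). Third: 8, etc.
Total: 9 x 9 x 8 x 7.

Final answer: 4536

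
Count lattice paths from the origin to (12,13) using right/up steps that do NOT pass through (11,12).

Total paths to (12,13): C(25,13) = 5200300.
Paths through (11,12): C(23,12) x C(2,1) = 2704156.
Avoiding (11,12): 5200300 - 2704156.

Final answer: 2496144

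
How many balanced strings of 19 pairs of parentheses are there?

This is a standard Catalan-number count: the answer is C_n. Here n = 19 (pairs).
C_n = C(2n,n) - C(2n,n+1), so C_{19} = C(38,19) - C(38,20) = 35345263800 - 33578000610.

Final answer: C_{19} = 1767263190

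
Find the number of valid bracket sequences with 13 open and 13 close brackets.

This is a standard Catalan-number count: the answer is C_n. Here n = 13 (pairs).
Using C_0 = 1 and C_(k+1) = C_k x 2(2k+1)/(k+2), build up term by term: C_1=1, C_2=2, C_3=5, C_4=14, C_5=42, C_6=132, C_7=429, C_8=1430, C_9=4862, C_10=16796, C_11=58786, C_12=208012, C_13=742900.

Final answer: C_{13} = 742900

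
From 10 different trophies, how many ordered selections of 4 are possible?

P(10,4) = 10!/(10-4)! = 10!/6!.

Final answer: P(10,4) = 5040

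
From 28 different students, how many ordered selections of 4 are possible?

P(28,4) = 28!/(28-4)! = 28!/24!.

Final answer: P(28,4) = 491400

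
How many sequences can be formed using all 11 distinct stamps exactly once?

The number of ways to arrange 11 distinct objects is 11!.

Final answer: 11! = 39916800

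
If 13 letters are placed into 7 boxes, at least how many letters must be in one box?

By the pigeonhole principle: ceiling(13/7).

Final answer: 2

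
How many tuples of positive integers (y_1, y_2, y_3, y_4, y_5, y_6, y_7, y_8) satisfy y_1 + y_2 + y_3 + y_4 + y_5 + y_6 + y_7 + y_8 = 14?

Substitute y'_i = y_i - 1 (so y'_i >= 0). Then sum y'_i = 14 - 8 = 6.
Stars and bars: C(6+8-1, 8-1) = C(13,7).

Final answer: C(13,7) = 1716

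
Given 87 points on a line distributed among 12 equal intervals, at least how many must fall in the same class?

By pigeonhole with 87 objects and 12 categories: ceiling(87/12).

Final answer: 8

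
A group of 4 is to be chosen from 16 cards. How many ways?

C(16,4) = 16!/(4! x (16-4)!).

Final answer: C(16,4) = 1820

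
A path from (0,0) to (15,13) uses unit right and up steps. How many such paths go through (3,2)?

Paths (0,0)->(3,2): C(5,2) = 10.
Paths (3,2)->(15,13): C(23,11) = 1352078.
By multiplication principle: 10 x 1352078.

Final answer: 13520780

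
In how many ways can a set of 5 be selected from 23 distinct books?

C(23,5) = 23!/(5! x (23-5)!).

Final answer: C(23,5) = 33649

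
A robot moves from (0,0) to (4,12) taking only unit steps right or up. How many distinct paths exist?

Each path has 4 right steps and 12 up steps in some order (16 steps total).
Choose which 12 of the 16 steps are up: C(16,12).

Final answer: C(16,12) = 1820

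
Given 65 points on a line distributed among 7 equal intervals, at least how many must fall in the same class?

By pigeonhole with 65 objects and 7 categories: ceiling(65/7).

Final answer: 10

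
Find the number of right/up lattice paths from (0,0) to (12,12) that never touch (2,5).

Total paths to (12,12): C(24,12) = 2704156.
Paths through (2,5): C(7,5) x C(17,7) = 408408.
Avoiding (2,5): 2704156 - 408408.

Final answer: 2295748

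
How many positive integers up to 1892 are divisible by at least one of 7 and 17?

Multiples of 7: 270. Multiples of 17: 111. Of both (lcm=119): 15.
By inclusion-exclusion: 270 + 111 - 15.

Final answer: 366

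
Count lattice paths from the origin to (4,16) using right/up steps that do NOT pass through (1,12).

Total paths to (4,16): C(20,16) = 4845.
Paths through (1,12): C(13,12) x C(7,4) = 455.
Avoiding (1,12): 4845 - 455.

Final answer: 4390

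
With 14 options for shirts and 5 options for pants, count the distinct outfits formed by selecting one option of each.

By the multiplication principle: 14 x 5.

Final answer: 70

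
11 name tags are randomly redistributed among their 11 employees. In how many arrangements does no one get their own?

D(n) = (n-1)(D(n-1) + D(n-2)), D(0)=1, D(1)=0.
D(2) = 1 x (0 + 1) = 1
D(3) = 2 x (1 + 0) = 2
D(4) = 3 x (2 + 1) = 9
D(5) = 4 x (9 + 2) = 44
D(6) = 5 x (44 + 9) = 265
D(7) = 6 x (265 + 44) = 1854
D(8) = 7 x (1854 + 265) = 14833
D(9) = 8 x (14833 + 1854) = 133496
D(10) = 9 x (133496 + 14833) = 1334961
D(11) = 10 x (D(10) + D(9)) = 10 x (1334961 + 133496)

Final answer: D(11) = 14684570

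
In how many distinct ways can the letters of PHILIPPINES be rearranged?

Letters (E:1, H:1, I:3, L:1, N:1, P:3, S:1). Total letters: 11.
Permutations = 11!/(3! x 3!).

Final answer: 1108800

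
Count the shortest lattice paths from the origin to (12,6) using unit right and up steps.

Each path has 12 right steps and 6 up steps in some order (18 steps total).
Choose which 6 of the 18 steps are up: C(18,6).

Final answer: C(18,6) = 18564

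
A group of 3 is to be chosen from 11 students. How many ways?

C(11,3) = 11!/(3! x (11-3)!).

Final answer: C(11,3) = 165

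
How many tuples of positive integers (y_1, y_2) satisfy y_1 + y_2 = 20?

Substitute y'_i = y_i - 1 (so y'_i >= 0). Then sum y'_i = 20 - 2 = 18.
Stars and bars: C(18+2-1, 2-1) = C(19,1).

Final answer: C(19,1) = 19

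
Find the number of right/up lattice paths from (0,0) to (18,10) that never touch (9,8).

Total paths to (18,10): C(28,10) = 13123110.
Paths through (9,8): C(17,8) x C(11,2) = 1337050.
Avoiding (9,8): 13123110 - 1337050.

Final answer: 11786060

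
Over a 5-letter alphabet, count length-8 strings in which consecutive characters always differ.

Let g(n) count such strings. g(1) = 5, and each valid string of length n-1 extends in 4 ways (any symbol but the last), so g(n) = 4 g(n-1).
Total: g(8) = 5 x 4^7.

Final answer: 5 x 4^{7} = 81920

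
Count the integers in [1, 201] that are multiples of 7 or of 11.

Multiples of 7: 28. Multiples of 11: 18. Of both (lcm=77): 2.
By inclusion-exclusion: 28 + 18 - 2.

Final answer: 44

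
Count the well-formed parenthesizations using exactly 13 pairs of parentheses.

This is a standard Catalan-number count: the answer is C_n. Here n = 13 (pairs).
C_n = (2n)!/(n!(n+1)!), so C_{13} = 26!/(13! x 14!) = C(26,13)/14 = 10400600/14.

Final answer: C_{13} = 742900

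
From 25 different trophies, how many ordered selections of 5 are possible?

P(25,5) = 25!/(25-5)! = 25!/20!.

Final answer: P(25,5) = 6375600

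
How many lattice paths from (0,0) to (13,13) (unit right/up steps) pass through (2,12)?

Paths (0,0)->(2,12): C(14,12) = 91.
Paths (2,12)->(13,13): C(12,1) = 12.
By multiplication principle: 91 x 12.

Final answer: 1092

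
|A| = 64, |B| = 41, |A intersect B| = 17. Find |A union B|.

|A union B| = |A| + |B| - |A intersect B| = 64 + 41 - 17.

Final answer: 88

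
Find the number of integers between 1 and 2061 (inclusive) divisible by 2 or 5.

Multiples of 2: 1030. Multiples of 5: 412. Of both (lcm=10): 206.
By inclusion-exclusion: 1030 + 412 - 206.

Final answer: 1236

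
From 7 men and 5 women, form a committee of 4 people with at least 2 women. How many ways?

Sum over valid woman counts:
C(5,2)C(7,2) = 210
C(5,3)C(7,1) = 70
C(5,4)C(7,0) = 5
Total: 210 + 70 + 5.

Final answer: 285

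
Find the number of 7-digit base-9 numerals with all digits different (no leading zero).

The leading digit has 8 choices (anything but zero); the next has 8 (anything but the first), then 7, and so on, one fewer each time.
Total: 8 x 8 x 7 x 6 x 5 x 4 x 3.

Final answer: 161280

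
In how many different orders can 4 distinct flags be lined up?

The number of ways to arrange 4 distinct objects is 4!.

Final answer: 4! = 24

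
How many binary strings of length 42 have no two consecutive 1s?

Classify by the final bit: ...0 gives a(n-1) strings, ...01 gives a(n-2) strings. Thus a(n) = a(n-1) + a(n-2) with a(1)=2, a(2)=3.
Iterating the recurrence: a(1)=2, a(2)=3, a(3)=5, a(4)=8, a(5)=13, a(6)=21, a(7)=34, a(8)=55, a(9)=89, a(10)=144, a(11)=233, a(12)=377, a(13)=610, a(14)=987, a(15)=1597, a(16)=2584, a(17)=4181, a(18)=6765, a(19)=10946, a(20)=17711, a(21)=28657, a(22)=46368, a(23)=75025, a(24)=121393, a(25)=196418, a(26)=317811, a(27)=514229, a(28)=832040, a(29)=1346269, a(30)=2178309, a(31)=3524578, a(32)=5702887, a(33)=9227465, a(34)=14930352, a(35)=24157817, a(36)=39088169, a(37)=63245986, a(38)=102334155, a(39)=165580141, a(40)=267914296, a(41)=433494437, a(42)=701408733.

Final answer: 701408733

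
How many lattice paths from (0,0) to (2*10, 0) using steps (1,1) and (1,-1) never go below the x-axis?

Total monotonic paths to (10,10): C(20,10) = 184756.
Reflecting each bad path at its first crossing gives a bijection with paths to (9,11): C(20,11) = 167960.
Valid Dyck paths: 184756 - 167960.
(This is the Catalan number C_{10}.)

Final answer: C_{10} = 16796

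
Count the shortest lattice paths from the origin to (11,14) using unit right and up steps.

Each path has 11 right steps and 14 up steps in some order (25 steps total).
Choose which 14 of the 25 steps are up: C(25,14).

Final answer: C(25,14) = 4457400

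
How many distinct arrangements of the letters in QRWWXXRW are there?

Letters (Q:1, R:2, W:3, X:2). Total letters: 8.
Permutations = 8!/(3! x 2! x 2!).

Final answer: 1680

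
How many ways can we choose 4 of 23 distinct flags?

C(23,4) = 23!/(4! x (23-4)!).

Final answer: C(23,4) = 8855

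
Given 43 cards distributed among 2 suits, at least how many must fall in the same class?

By pigeonhole with 43 objects and 2 categories: ceiling(43/2).

Final answer: 22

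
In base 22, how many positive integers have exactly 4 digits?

These are the integers in [22^3, 22^4), so the count is 22^4 - 22^3 = 21 x 22^3.

Final answer: 223608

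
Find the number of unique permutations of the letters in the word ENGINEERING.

Letters (E:3, G:2, I:2, N:3, R:1). Total letters: 11.
Permutations = 11!/(3! x 3! x 2! x 2!).

Final answer: 277200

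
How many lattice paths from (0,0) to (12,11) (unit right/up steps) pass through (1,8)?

Paths (0,0)->(1,8): C(9,8) = 9.
Paths (1,8)->(12,11): C(14,3) = 364.
By multiplication principle: 9 x 364.

Final answer: 3276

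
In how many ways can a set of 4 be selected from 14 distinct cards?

C(14,4) = 14!/(4! x 10!).

Final answer: \binom{14}{4} = 1001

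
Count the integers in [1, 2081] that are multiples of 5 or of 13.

Multiples of 5: 416. Multiples of 13: 160. Of both (lcm=65): 32.
By inclusion-exclusion: 416 + 160 - 32.

Final answer: 544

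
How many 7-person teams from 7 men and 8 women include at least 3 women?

Sum over valid woman counts:
C(8,3)C(7,4) = 1960
C(8,4)C(7,3) = 2450
C(8,5)C(7,2) = 1176
C(8,6)C(7,1) = 196
C(8,7)C(7,0) = 8
Total: 1960 + 2450 + 1176 + 196 + 8.

Final answer: 5790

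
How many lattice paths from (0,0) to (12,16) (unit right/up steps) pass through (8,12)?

Paths (0,0)->(8,12): C(20,12) = 125970.
Paths (8,12)->(12,16): C(8,4) = 70.
By multiplication principle: 125970 x 70.

Final answer: 8817900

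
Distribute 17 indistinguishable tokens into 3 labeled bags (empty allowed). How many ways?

Stars and bars: C(n+k-1, k-1) = C(19,2).

Final answer: C(19,2) = 171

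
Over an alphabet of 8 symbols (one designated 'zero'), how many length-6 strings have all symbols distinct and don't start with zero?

First digit: 7 (nonzero). Second: 7 (not first). Third: 6, etc.
Total: 7 x 7 x 6 x 5 x 4 x 3.

Final answer: 17640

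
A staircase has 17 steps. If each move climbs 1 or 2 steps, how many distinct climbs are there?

Let f(n) be the number of climbs. Removing the last move (1 or 2 steps) gives f(n) = f(n-1) + f(n-2); base cases f(1)=1, f(2)=2.
Building up term by term: f(1)=1, f(2)=2, f(3)=3, f(4)=5, f(5)=8, f(6)=13, f(7)=21, f(8)=34, f(9)=55, f(10)=89, f(11)=144, f(12)=233, f(13)=377, f(14)=610, f(15)=987, f(16)=1597, f(17)=2584.

Final answer: 2584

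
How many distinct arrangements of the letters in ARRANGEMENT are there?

Letters (A:2, E:2, G:1, M:1, N:2, R:2, T:1). Total letters: 11.
Permutations = 11!/(2! x 2! x 2! x 2!).

Final answer: 2494800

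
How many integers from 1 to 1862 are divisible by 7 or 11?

Multiples of 7: 266. Multiples of 11: 169. Of both (lcm=77): 24.
By inclusion-exclusion: 266 + 169 - 24.

Final answer: 411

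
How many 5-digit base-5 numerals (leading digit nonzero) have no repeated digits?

First digit: 4 (nonzero). Second: 4 (not first). Third: 3, etc.
Total: 4 x 4 x 3 x 2 x 1.

Final answer: 96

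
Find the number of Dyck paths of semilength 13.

Total monotonic paths to (13,13): C(26,13) = 10400600.
Reflecting each bad path at its first crossing gives a bijection with paths to (12,14): C(26,14) = 9657700.
Valid Dyck paths: 10400600 - 9657700.
(Check: C(26,13) - C(26,14) = C(26,13)/14, the Catalan number C_{13}.)

Final answer: C_{13} = 742900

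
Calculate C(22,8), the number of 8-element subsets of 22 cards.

C(22,8) = 22!/(8! x (22-8)!).

Final answer: C(22,8) = 319770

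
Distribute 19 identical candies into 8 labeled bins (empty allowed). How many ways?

Stars and bars: C(n+k-1, k-1) = C(26,7).

Final answer: C(26,7) = 657800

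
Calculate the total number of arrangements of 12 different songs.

The number of ways to arrange 12 distinct objects is 12!.

Final answer: 12! = 479001600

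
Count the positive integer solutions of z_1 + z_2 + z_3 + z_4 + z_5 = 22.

Substitute z'_i = z_i - 1 (so z'_i >= 0). Then sum z'_i = 22 - 5 = 17.
Stars and bars: C(17+5-1, 5-1) = C(21,4).

Final answer: C(21,4) = 5985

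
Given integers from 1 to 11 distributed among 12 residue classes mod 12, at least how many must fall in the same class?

By pigeonhole with 11 objects and 12 categories: ceiling(11/12).

Final answer: 1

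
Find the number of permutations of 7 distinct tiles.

The number of ways to arrange 7 distinct objects is 7!.

Final answer: 7! = 5040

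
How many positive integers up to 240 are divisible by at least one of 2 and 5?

Multiples of 2: 120. Multiples of 5: 48. Of both (lcm=10): 24.
By inclusion-exclusion: 120 + 48 - 24.

Final answer: 144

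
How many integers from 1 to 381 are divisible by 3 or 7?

Multiples of 3: 127. Multiples of 7: 54. Of both (lcm=21): 18.
By inclusion-exclusion: 127 + 54 - 18.

Final answer: 163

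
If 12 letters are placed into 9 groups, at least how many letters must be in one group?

By the pigeonhole principle: ceiling(12/9).

Final answer: 2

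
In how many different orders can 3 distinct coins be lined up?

The number of ways to arrange 3 distinct objects is 3!.

Final answer: 3! = 6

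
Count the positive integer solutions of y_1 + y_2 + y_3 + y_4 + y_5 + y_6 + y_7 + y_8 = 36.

Substitute y'_i = y_i - 1 (so y'_i >= 0). Then sum y'_i = 36 - 8 = 28.
Stars and bars: C(28+8-1, 8-1) = C(35,7).

Final answer: C(35,7) = 6724520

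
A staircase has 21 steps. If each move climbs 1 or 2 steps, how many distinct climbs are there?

Let f(n) be the number of climbs. Removing the last move (1 or 2 steps) gives f(n) = f(n-1) + f(n-2); base cases f(1)=1, f(2)=2.
Computing successive values: f(1)=1, f(2)=2, f(3)=3, f(4)=5, f(5)=8, f(6)=13, f(7)=21, f(8)=34, f(9)=55, f(10)=89, f(11)=144, f(12)=233, f(13)=377, f(14)=610, f(15)=987, f(16)=1597, f(17)=2584, f(18)=4181, f(19)=6765, f(20)=10946, f(21)=17711.

Final answer: 17711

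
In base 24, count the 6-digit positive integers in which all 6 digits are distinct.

The leading digit has 23 choices (anything but zero); the next has 23 (anything but the first), then 22, and so on, one fewer each time.
Total: 23 x 23 x 22 x 21 x 20 x 19.

Final answer: 92871240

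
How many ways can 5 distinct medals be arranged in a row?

The number of ways to arrange 5 distinct objects is 5!.

Final answer: 5! = 120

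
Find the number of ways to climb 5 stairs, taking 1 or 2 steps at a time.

Condition on the final move: it is a 1-step (f(n-1) ways to get there) or a 2-step (f(n-2) ways), so f(n) = f(n-1) + f(n-2), with f(1)=1, f(2)=2.
Iterating the recurrence: f(1)=1, f(2)=2, f(3)=3, f(4)=5, f(5)=8.

Final answer: 8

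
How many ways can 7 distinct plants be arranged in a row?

The number of ways to arrange 7 distinct objects is 7!.

Final answer: 7! = 5040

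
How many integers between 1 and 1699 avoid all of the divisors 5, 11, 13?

|div by 5|=339, |div by 11|=154, |div by 13|=130.
|div by 5&11|=30, |div by 5&13|=26, |div by 11&13|=11, |div by all|=2.
By inclusion-exclusion, divisible by at least one: 339+154+130-30-26-11+2 = 558.
Not divisible by any: 1699 - 558.

Final answer: 1141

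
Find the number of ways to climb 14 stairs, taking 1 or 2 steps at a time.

Let f(n) be the number of climbs. Removing the last move (1 or 2 steps) gives f(n) = f(n-1) + f(n-2); base cases f(1)=1, f(2)=2.
Iterating the recurrence: f(1)=1, f(2)=2, f(3)=3, f(4)=5, f(5)=8, f(6)=13, f(7)=21, f(8)=34, f(9)=55, f(10)=89, f(11)=144, f(12)=233, f(13)=377, f(14)=610.

Final answer: 610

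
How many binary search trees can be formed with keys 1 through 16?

This is counted by the nth Catalan number C_n. Here n = 16.
C_n = (2n)!/(n!(n+1)!), so C_{16} = 32!/(16! x 17!) = C(32,16)/17 = 601080390/17.

Final answer: C_{16} = 35357670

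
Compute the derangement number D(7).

Use the recurrence D(n) = (n-1)(D(n-1) + D(n-2)) with D(0)=1, D(1)=0.
D(2) = 1 x (0 + 1) = 1
D(3) = 2 x (1 + 0) = 2
D(4) = 3 x (2 + 1) = 9
D(5) = 4 x (9 + 2) = 44
D(6) = 5 x (44 + 9) = 265
D(7) = 6 x (D(6) + D(5)) = 6 x (265 + 44)

Final answer: D(7) = 1854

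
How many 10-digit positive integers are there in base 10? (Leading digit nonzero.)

Leading digit: 9 options (nonzero). Other 9 digit(s): 10 options each.
Total: 9 x 10^9.

Final answer: 9000000000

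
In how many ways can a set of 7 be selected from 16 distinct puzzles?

C(16,7) = 16!/(7! x (16-7)!).

Final answer: C(16,7) = 11440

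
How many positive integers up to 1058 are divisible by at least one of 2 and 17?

Multiples of 2: 529. Multiples of 17: 62. Of both (lcm=34): 31.
By inclusion-exclusion: 529 + 62 - 31.

Final answer: 560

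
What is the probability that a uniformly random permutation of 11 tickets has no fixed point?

Use the recurrence D(n) = (n-1)(D(n-1) + D(n-2)) with D(0)=1, D(1)=0.
Building up: D(2)=1, D(3)=2, D(4)=9, D(5)=44, D(6)=265, D(7)=1854, D(8)=14833, D(9)=133496, D(10)=1334961, D(11)=14684570.
Total arrangements: 11! = 39916800.
Probability = D(11)/11! = 1468457/3991680.

Final answer: D(11)/11! = 14684570/39916800 = 0.367879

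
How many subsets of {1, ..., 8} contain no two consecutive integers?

Condition on whether n belongs to the subset: if not, any valid subset of {1, ..., n-1} works (a(n-1)); if so, n-1 is excluded and the rest is a valid subset of {1, ..., n-2} (a(n-2)). Hence a(n) = a(n-1) + a(n-2), a(1)=2, a(2)=3.
Building up term by term: a(1)=2, a(2)=3, a(3)=5, a(4)=8, a(5)=13, a(6)=21, a(7)=34, a(8)=55.

Final answer: 55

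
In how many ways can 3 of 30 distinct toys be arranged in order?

P(30,3) = 30!/(30-3)! = 30!/27!.

Final answer: P(30,3) = 24360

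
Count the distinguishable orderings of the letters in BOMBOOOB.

Letters (B:3, M:1, O:4). Total letters: 8.
Permutations = 8!/(4! x 3!).

Final answer: 280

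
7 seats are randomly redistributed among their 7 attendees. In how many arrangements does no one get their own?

Use the recurrence D(n) = (n-1)(D(n-1) + D(n-2)) with D(0)=1, D(1)=0.
D(2) = 1 x (0 + 1) = 1
D(3) = 2 x (1 + 0) = 2
D(4) = 3 x (2 + 1) = 9
D(5) = 4 x (9 + 2) = 44
D(6) = 5 x (44 + 9) = 265
D(7) = 6 x (D(6) + D(5)) = 6 x (265 + 44)

Final answer: D(7) = 1854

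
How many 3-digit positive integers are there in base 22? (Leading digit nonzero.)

Leading digit: 21 options (nonzero). Other 2 digit(s): 22 options each.
Total: 21 x 22^2.

Final answer: 10164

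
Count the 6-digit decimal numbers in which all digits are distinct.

First digit: 9 (not 0). Second: 9 (not first). Third: 8, etc.
Total: 9 x 9 x 8 x 7 x 6 x 5.

Final answer: 136080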